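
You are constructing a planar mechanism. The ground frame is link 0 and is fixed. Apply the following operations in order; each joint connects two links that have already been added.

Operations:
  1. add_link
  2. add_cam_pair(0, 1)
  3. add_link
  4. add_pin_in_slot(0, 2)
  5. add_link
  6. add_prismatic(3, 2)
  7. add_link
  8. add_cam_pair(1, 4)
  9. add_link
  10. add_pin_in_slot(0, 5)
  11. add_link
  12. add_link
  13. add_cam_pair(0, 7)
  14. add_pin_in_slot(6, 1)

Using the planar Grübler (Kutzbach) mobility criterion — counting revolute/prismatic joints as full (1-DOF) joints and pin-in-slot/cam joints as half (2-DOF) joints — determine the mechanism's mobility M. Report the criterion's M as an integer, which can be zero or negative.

[1;0;0] (link 0 is ground)
L+ [2;0;0]
C(0,1)∈J2 [2;0;1]
L+ [3;0;1]
PS(0,2)∈J2 [3;0;2]
L+ [4;0;2]
P(3,2)∈J1 [4;1;2]
L+ [5;1;2]
C(1,4)∈J2 [5;1;3]
L+ [6;1;3]
PS(0,5)∈J2 [6;1;4]
L+ [7;1;4]
L+ [8;1;4]
C(0,7)∈J2 [8;1;5]
PS(6,1)∈J2 [8;1;6]
mobility = 21 − 2 − 6 = 13

M = 13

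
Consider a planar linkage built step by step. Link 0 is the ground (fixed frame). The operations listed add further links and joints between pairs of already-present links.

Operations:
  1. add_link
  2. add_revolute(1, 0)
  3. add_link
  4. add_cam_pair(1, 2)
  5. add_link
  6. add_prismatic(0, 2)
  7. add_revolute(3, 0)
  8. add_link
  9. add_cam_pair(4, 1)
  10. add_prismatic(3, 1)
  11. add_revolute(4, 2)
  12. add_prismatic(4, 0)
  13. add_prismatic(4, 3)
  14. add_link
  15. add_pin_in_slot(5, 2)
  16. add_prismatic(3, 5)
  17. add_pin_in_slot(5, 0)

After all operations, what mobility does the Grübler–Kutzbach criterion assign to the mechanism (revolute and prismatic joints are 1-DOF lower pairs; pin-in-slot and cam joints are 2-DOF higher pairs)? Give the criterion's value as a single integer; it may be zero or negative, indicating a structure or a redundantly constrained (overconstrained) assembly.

link 0 = ground. State L|J1|J2 = 1|0|0
+link1  2|0|0
R(1,0) f=1→J1  2|1|0
+link2  3|1|0
C(1,2) f=2→J2  3|1|1
+link3  4|1|1
P(0,2) f=1→J1  4|2|1
R(3,0) f=1→J1  4|3|1
+link4  5|3|1
C(4,1) f=2→J2  5|3|2
P(3,1) f=1→J1  5|4|2
R(4,2) f=1→J1  5|5|2
P(4,0) f=1→J1  5|6|2
P(4,3) f=1→J1  5|7|2
+link5  6|7|2
PS(5,2) f=2→J2  6|7|3
P(3,5) f=1→J1  6|8|3
PS(5,0) f=2→J2  6|8|4
M = 3(6−1)−2·8−4 = 15−16−4 = -5

M = -5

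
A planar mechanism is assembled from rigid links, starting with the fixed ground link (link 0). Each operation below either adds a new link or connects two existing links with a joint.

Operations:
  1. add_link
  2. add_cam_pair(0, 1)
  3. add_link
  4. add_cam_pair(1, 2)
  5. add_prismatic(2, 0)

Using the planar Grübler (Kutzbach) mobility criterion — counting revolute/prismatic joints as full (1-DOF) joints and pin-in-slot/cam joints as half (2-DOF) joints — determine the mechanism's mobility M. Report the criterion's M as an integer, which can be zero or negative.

M = 2

[1;0;0] (link 0 is ground)
L+ [2;0;0]
C(0,1)∈J2 [2;0;1]
L+ [3;0;1]
C(1,2)∈J2 [3;0;2]
P(2,0)∈J1 [3;1;2]
mobility = 6 − 2 − 2 = 2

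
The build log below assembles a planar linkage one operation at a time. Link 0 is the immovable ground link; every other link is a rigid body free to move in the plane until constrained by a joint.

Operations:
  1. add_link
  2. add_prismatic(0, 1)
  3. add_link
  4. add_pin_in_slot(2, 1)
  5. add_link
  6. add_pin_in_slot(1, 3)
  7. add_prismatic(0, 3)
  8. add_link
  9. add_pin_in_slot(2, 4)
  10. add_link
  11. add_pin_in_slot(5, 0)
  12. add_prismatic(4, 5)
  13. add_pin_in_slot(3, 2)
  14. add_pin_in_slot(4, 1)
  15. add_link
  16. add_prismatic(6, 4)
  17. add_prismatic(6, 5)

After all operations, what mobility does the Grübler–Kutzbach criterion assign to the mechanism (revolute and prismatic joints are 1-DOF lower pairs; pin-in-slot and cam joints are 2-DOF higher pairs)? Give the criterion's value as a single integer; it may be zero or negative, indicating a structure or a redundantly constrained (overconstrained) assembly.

link 0 = ground. State L|J1|J2 = 1|0|0
+link1  2|0|0
P(0,1) f=1→J1  2|1|0
+link2  3|1|0
PS(2,1) f=2→J2  3|1|1
+link3  4|1|1
PS(1,3) f=2→J2  4|1|2
P(0,3) f=1→J1  4|2|2
+link4  5|2|2
PS(2,4) f=2→J2  5|2|3
+link5  6|2|3
PS(5,0) f=2→J2  6|2|4
P(4,5) f=1→J1  6|3|4
PS(3,2) f=2→J2  6|3|5
PS(4,1) f=2→J2  6|3|6
+link6  7|3|6
P(6,4) f=1→J1  7|4|6
P(6,5) f=1→J1  7|5|6
M = 3(7−1)−2·5−6 = 18−10−6 = 2

M = 2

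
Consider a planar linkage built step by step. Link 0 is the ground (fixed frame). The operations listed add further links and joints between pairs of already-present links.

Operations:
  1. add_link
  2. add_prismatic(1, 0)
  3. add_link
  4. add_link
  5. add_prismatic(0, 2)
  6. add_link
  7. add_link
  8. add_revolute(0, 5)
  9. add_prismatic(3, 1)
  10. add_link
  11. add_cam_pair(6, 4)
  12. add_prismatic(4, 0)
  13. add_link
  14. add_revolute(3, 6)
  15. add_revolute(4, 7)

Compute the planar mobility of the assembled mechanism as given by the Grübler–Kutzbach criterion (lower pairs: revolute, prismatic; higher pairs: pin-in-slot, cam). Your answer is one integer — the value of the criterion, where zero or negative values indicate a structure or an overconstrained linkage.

ground; <1,0,0>
#1 <2,0,0>
P:1↔0 J1 <2,1,0>
#2 <3,1,0>
#3 <4,1,0>
P:0↔2 J1 <4,2,0>
#4 <5,2,0>
#5 <6,2,0>
R:0↔5 J1 <6,3,0>
P:3↔1 J1 <6,4,0>
#6 <7,4,0>
C:6↔4 J2 <7,4,1>
P:4↔0 J1 <7,5,1>
#7 <8,5,1>
R:3↔6 J1 <8,6,1>
R:4↔7 J1 <8,7,1>
3×7 − 2×7 − 1×1 = 6

M = 6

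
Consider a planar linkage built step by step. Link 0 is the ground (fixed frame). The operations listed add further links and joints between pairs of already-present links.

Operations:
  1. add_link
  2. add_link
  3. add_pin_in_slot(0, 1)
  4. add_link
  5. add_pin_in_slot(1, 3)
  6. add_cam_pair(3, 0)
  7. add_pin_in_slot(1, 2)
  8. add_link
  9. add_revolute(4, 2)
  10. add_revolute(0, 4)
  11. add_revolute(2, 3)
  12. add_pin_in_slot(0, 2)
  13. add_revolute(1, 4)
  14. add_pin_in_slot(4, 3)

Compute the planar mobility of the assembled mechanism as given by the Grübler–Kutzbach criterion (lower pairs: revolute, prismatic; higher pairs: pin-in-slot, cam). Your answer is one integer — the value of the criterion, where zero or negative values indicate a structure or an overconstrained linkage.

M = -2

[1;0;0] (link 0 is ground)
L+ [2;0;0]
L+ [3;0;0]
PS(0,1)∈J2 [3;0;1]
L+ [4;0;1]
PS(1,3)∈J2 [4;0;2]
C(3,0)∈J2 [4;0;3]
PS(1,2)∈J2 [4;0;4]
L+ [5;0;4]
R(4,2)∈J1 [5;1;4]
R(0,4)∈J1 [5;2;4]
R(2,3)∈J1 [5;3;4]
PS(0,2)∈J2 [5;3;5]
R(1,4)∈J1 [5;4;5]
PS(4,3)∈J2 [5;4;6]
mobility = 12 − 8 − 6 = -2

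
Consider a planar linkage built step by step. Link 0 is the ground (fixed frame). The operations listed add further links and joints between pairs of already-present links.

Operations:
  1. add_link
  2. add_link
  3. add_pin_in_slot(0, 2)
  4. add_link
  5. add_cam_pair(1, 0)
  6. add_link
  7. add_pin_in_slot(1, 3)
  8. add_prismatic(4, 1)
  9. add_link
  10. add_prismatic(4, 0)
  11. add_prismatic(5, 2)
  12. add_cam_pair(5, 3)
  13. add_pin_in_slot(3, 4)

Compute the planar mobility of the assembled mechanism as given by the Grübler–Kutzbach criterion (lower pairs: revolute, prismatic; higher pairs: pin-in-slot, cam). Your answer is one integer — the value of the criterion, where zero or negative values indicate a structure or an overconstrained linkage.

L=1 J1=0 J2=0
add link → L=2 J1=0 J2=0
add link → L=3 J1=0 J2=0
PS@0,2 dof=2 J2 → L=3 J1=0 J2=1
add link → L=4 J1=0 J2=1
C@1,0 dof=2 J2 → L=4 J1=0 J2=2
add link → L=5 J1=0 J2=2
PS@1,3 dof=2 J2 → L=5 J1=0 J2=3
P@4,1 dof=1 J1 → L=5 J1=1 J2=3
add link → L=6 J1=1 J2=3
P@4,0 dof=1 J1 → L=6 J1=2 J2=3
P@5,2 dof=1 J1 → L=6 J1=3 J2=3
C@5,3 dof=2 J2 → L=6 J1=3 J2=4
PS@3,4 dof=2 J2 → L=6 J1=3 J2=5
M=3(L−1)−2J1−J2=3·5−2·3−5=4

M = 4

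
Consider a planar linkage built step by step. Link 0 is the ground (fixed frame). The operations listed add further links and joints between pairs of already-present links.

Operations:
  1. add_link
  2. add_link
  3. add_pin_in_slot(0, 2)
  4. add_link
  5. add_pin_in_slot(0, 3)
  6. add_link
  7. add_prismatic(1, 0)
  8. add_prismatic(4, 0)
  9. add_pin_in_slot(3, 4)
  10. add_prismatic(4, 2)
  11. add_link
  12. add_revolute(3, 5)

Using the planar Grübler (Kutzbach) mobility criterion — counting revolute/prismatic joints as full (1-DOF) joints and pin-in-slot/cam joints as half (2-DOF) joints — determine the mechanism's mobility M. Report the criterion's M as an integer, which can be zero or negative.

M = 4

L=1 J1=0 J2=0
add link → L=2 J1=0 J2=0
add link → L=3 J1=0 J2=0
PS@0,2 dof=2 J2 → L=3 J1=0 J2=1
add link → L=4 J1=0 J2=1
PS@0,3 dof=2 J2 → L=4 J1=0 J2=2
add link → L=5 J1=0 J2=2
P@1,0 dof=1 J1 → L=5 J1=1 J2=2
P@4,0 dof=1 J1 → L=5 J1=2 J2=2
PS@3,4 dof=2 J2 → L=5 J1=2 J2=3
P@4,2 dof=1 J1 → L=5 J1=3 J2=3
add link → L=6 J1=3 J2=3
R@3,5 dof=1 J1 → L=6 J1=4 J2=3
M=3(L−1)−2J1−J2=3·5−2·4−3=4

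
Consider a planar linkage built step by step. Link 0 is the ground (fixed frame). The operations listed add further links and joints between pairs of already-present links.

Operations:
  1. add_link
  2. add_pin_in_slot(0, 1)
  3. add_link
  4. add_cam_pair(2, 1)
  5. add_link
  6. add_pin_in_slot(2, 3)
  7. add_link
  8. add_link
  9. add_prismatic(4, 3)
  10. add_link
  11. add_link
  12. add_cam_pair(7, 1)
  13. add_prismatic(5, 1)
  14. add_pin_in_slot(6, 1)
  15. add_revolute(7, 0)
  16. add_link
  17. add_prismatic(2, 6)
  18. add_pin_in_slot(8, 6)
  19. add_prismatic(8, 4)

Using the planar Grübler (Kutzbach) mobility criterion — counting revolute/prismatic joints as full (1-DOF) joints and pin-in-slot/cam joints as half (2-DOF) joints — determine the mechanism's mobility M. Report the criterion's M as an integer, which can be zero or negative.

M = 8

ground; <1,0,0>
#1 <2,0,0>
PS:0↔1 J2 <2,0,1>
#2 <3,0,1>
C:2↔1 J2 <3,0,2>
#3 <4,0,2>
PS:2↔3 J2 <4,0,3>
#4 <5,0,3>
#5 <6,0,3>
P:4↔3 J1 <6,1,3>
#6 <7,1,3>
#7 <8,1,3>
C:7↔1 J2 <8,1,4>
P:5↔1 J1 <8,2,4>
PS:6↔1 J2 <8,2,5>
R:7↔0 J1 <8,3,5>
#8 <9,3,5>
P:2↔6 J1 <9,4,5>
PS:8↔6 J2 <9,4,6>
P:8↔4 J1 <9,5,6>
3×8 − 2×5 − 1×6 = 8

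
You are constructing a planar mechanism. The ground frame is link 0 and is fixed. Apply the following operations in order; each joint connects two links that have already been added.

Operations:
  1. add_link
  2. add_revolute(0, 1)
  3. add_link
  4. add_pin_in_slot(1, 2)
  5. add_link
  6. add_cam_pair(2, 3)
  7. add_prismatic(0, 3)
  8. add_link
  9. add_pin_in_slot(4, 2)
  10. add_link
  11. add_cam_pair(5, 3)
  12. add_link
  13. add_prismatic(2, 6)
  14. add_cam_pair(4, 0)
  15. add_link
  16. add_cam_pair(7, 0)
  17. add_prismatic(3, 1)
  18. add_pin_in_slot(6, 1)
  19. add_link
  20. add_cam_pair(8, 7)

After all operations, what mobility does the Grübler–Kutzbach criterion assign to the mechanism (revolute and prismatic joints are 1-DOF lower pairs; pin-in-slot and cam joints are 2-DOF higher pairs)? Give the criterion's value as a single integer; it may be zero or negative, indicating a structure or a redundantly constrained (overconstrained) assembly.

(L,J1,J2)=(1,0,0); link0 fixed
link1: (2,0,0)
R 0-1 [J1]: (2,1,0)
link2: (3,1,0)
PS 1-2 [J2]: (3,1,1)
link3: (4,1,1)
C 2-3 [J2]: (4,1,2)
P 0-3 [J1]: (4,2,2)
link4: (5,2,2)
PS 4-2 [J2]: (5,2,3)
link5: (6,2,3)
C 5-3 [J2]: (6,2,4)
link6: (7,2,4)
P 2-6 [J1]: (7,3,4)
C 4-0 [J2]: (7,3,5)
link7: (8,3,5)
C 7-0 [J2]: (8,3,6)
P 3-1 [J1]: (8,4,6)
PS 6-1 [J2]: (8,4,7)
link8: (9,4,7)
C 8-7 [J2]: (9,4,8)
Grübler: 3·8 − 2·4 − 8 = 8

M = 8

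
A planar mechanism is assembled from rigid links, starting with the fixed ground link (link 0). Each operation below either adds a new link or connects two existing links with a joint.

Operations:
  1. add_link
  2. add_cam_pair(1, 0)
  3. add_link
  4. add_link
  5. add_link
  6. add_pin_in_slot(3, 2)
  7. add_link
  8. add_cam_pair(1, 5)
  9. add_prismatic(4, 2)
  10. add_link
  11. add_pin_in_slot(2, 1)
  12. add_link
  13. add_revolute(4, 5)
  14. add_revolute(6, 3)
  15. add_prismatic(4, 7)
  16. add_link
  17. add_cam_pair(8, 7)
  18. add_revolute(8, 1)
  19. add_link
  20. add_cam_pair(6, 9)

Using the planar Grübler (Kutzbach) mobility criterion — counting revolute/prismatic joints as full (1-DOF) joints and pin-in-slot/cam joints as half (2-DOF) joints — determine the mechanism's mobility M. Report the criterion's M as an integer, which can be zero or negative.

M = 11

(L,J1,J2)=(1,0,0); link0 fixed
link1: (2,0,0)
C 1-0 [J2]: (2,0,1)
link2: (3,0,1)
link3: (4,0,1)
link4: (5,0,1)
PS 3-2 [J2]: (5,0,2)
link5: (6,0,2)
C 1-5 [J2]: (6,0,3)
P 4-2 [J1]: (6,1,3)
link6: (7,1,3)
PS 2-1 [J2]: (7,1,4)
link7: (8,1,4)
R 4-5 [J1]: (8,2,4)
R 6-3 [J1]: (8,3,4)
P 4-7 [J1]: (8,4,4)
link8: (9,4,4)
C 8-7 [J2]: (9,4,5)
R 8-1 [J1]: (9,5,5)
link9: (10,5,5)
C 6-9 [J2]: (10,5,6)
Grübler: 3·9 − 2·5 − 6 = 11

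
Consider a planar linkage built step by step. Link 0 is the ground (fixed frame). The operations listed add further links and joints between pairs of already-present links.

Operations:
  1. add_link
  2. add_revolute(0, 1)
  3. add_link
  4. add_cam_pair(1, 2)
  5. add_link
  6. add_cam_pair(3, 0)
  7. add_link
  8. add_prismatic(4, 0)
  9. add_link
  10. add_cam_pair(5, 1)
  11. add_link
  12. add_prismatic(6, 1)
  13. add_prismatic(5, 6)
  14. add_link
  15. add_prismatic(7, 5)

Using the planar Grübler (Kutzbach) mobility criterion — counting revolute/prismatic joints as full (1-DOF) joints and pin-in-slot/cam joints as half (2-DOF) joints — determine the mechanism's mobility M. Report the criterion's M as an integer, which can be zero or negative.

M = 8

[1;0;0] (link 0 is ground)
L+ [2;0;0]
R(0,1)∈J1 [2;1;0]
L+ [3;1;0]
C(1,2)∈J2 [3;1;1]
L+ [4;1;1]
C(3,0)∈J2 [4;1;2]
L+ [5;1;2]
P(4,0)∈J1 [5;2;2]
L+ [6;2;2]
C(5,1)∈J2 [6;2;3]
L+ [7;2;3]
P(6,1)∈J1 [7;3;3]
P(5,6)∈J1 [7;4;3]
L+ [8;4;3]
P(7,5)∈J1 [8;5;3]
mobility = 21 − 10 − 3 = 8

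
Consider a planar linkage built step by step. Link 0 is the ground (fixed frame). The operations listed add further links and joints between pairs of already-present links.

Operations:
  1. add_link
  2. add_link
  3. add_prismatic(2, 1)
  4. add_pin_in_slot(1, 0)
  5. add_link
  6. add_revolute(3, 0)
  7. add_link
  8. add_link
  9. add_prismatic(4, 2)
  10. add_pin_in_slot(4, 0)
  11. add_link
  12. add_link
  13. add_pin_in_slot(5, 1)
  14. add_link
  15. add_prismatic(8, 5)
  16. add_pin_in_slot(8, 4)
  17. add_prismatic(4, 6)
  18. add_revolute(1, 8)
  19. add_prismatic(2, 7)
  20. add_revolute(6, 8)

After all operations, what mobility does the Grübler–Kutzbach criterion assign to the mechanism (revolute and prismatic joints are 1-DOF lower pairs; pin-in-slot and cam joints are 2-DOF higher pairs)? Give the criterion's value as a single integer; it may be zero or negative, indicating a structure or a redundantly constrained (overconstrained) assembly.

[1;0;0] (link 0 is ground)
L+ [2;0;0]
L+ [3;0;0]
P(2,1)∈J1 [3;1;0]
PS(1,0)∈J2 [3;1;1]
L+ [4;1;1]
R(3,0)∈J1 [4;2;1]
L+ [5;2;1]
L+ [6;2;1]
P(4,2)∈J1 [6;3;1]
PS(4,0)∈J2 [6;3;2]
L+ [7;3;2]
L+ [8;3;2]
PS(5,1)∈J2 [8;3;3]
L+ [9;3;3]
P(8,5)∈J1 [9;4;3]
PS(8,4)∈J2 [9;4;4]
P(4,6)∈J1 [9;5;4]
R(1,8)∈J1 [9;6;4]
P(2,7)∈J1 [9;7;4]
R(6,8)∈J1 [9;8;4]
mobility = 24 − 16 − 4 = 4

M = 4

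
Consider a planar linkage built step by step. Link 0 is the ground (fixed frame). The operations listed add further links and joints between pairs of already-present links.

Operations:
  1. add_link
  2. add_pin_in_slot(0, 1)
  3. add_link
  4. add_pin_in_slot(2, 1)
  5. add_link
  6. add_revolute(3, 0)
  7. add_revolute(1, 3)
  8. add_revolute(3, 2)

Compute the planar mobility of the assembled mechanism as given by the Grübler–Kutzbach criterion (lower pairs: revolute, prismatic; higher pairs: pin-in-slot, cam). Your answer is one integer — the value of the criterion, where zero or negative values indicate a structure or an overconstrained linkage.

ground; <1,0,0>
#1 <2,0,0>
PS:0↔1 J2 <2,0,1>
#2 <3,0,1>
PS:2↔1 J2 <3,0,2>
#3 <4,0,2>
R:3↔0 J1 <4,1,2>
R:1↔3 J1 <4,2,2>
R:3↔2 J1 <4,3,2>
3×3 − 2×3 − 1×2 = 1

M = 1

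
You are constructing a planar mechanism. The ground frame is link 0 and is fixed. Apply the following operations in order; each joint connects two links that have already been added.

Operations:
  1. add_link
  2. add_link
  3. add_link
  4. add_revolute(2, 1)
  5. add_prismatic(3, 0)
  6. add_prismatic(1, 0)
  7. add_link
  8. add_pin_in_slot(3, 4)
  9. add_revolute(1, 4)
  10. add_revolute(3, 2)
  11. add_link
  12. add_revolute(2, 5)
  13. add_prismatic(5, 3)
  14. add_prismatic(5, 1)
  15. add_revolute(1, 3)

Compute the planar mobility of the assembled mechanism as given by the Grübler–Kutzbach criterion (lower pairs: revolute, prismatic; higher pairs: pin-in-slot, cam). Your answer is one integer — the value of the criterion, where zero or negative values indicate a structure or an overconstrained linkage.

M = -4

(L,J1,J2)=(1,0,0); link0 fixed
link1: (2,0,0)
link2: (3,0,0)
link3: (4,0,0)
R 2-1 [J1]: (4,1,0)
P 3-0 [J1]: (4,2,0)
P 1-0 [J1]: (4,3,0)
link4: (5,3,0)
PS 3-4 [J2]: (5,3,1)
R 1-4 [J1]: (5,4,1)
R 3-2 [J1]: (5,5,1)
link5: (6,5,1)
R 2-5 [J1]: (6,6,1)
P 5-3 [J1]: (6,7,1)
P 5-1 [J1]: (6,8,1)
R 1-3 [J1]: (6,9,1)
Grübler: 3·5 − 2·9 − 1 = -4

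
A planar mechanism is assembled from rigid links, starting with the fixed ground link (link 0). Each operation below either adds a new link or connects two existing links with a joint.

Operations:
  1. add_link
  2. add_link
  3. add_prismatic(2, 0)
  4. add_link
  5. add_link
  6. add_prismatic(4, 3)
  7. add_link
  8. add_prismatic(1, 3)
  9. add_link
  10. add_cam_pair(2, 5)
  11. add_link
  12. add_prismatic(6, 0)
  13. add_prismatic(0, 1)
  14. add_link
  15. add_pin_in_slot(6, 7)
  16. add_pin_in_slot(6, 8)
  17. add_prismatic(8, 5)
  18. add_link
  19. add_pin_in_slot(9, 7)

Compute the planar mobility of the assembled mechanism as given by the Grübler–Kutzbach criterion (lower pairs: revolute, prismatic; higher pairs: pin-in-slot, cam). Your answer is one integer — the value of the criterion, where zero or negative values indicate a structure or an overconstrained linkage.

link 0 = ground. State L|J1|J2 = 1|0|0
+link1  2|0|0
+link2  3|0|0
P(2,0) f=1→J1  3|1|0
+link3  4|1|0
+link4  5|1|0
P(4,3) f=1→J1  5|2|0
+link5  6|2|0
P(1,3) f=1→J1  6|3|0
+link6  7|3|0
C(2,5) f=2→J2  7|3|1
+link7  8|3|1
P(6,0) f=1→J1  8|4|1
P(0,1) f=1→J1  8|5|1
+link8  9|5|1
PS(6,7) f=2→J2  9|5|2
PS(6,8) f=2→J2  9|5|3
P(8,5) f=1→J1  9|6|3
+link9  10|6|3
PS(9,7) f=2→J2  10|6|4
M = 3(10−1)−2·6−4 = 27−12−4 = 11

M = 11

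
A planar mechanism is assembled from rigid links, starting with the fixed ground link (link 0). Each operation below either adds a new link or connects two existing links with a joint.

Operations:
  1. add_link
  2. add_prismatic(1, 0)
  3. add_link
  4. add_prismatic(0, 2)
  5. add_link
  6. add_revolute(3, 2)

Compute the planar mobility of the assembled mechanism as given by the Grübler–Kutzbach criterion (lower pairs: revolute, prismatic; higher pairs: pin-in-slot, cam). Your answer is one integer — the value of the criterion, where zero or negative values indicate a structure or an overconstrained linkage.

L=1 J1=0 J2=0
add link → L=2 J1=0 J2=0
P@1,0 dof=1 J1 → L=2 J1=1 J2=0
add link → L=3 J1=1 J2=0
P@0,2 dof=1 J1 → L=3 J1=2 J2=0
add link → L=4 J1=2 J2=0
R@3,2 dof=1 J1 → L=4 J1=3 J2=0
M=3(L−1)−2J1−J2=3·3−2·3−0=3

M = 3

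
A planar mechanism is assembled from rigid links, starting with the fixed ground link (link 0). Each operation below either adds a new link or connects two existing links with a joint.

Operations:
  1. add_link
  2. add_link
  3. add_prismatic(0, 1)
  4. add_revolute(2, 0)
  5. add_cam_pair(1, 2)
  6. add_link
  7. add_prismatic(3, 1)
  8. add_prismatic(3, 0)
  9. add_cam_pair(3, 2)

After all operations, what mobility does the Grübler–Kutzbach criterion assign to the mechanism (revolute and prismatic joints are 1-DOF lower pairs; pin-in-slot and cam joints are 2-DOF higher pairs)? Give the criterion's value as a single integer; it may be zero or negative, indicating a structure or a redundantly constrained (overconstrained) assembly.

[1;0;0] (link 0 is ground)
L+ [2;0;0]
L+ [3;0;0]
P(0,1)∈J1 [3;1;0]
R(2,0)∈J1 [3;2;0]
C(1,2)∈J2 [3;2;1]
L+ [4;2;1]
P(3,1)∈J1 [4;3;1]
P(3,0)∈J1 [4;4;1]
C(3,2)∈J2 [4;4;2]
mobility = 9 − 8 − 2 = -1

M = -1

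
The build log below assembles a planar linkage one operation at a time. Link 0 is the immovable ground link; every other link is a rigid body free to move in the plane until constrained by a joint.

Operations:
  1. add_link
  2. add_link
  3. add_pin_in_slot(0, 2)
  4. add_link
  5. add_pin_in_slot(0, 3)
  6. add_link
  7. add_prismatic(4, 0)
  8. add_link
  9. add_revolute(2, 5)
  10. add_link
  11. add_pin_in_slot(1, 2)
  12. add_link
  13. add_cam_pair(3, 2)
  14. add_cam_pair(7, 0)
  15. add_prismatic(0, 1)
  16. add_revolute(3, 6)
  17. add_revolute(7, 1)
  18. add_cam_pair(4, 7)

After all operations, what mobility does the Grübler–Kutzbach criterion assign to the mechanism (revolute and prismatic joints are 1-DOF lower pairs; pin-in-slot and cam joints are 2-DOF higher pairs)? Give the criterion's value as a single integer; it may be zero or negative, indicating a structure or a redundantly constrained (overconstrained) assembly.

M = 5

link 0 = ground. State L|J1|J2 = 1|0|0
+link1  2|0|0
+link2  3|0|0
PS(0,2) f=2→J2  3|0|1
+link3  4|0|1
PS(0,3) f=2→J2  4|0|2
+link4  5|0|2
P(4,0) f=1→J1  5|1|2
+link5  6|1|2
R(2,5) f=1→J1  6|2|2
+link6  7|2|2
PS(1,2) f=2→J2  7|2|3
+link7  8|2|3
C(3,2) f=2→J2  8|2|4
C(7,0) f=2→J2  8|2|5
P(0,1) f=1→J1  8|3|5
R(3,6) f=1→J1  8|4|5
R(7,1) f=1→J1  8|5|5
C(4,7) f=2→J2  8|5|6
M = 3(8−1)−2·5−6 = 21−10−6 = 5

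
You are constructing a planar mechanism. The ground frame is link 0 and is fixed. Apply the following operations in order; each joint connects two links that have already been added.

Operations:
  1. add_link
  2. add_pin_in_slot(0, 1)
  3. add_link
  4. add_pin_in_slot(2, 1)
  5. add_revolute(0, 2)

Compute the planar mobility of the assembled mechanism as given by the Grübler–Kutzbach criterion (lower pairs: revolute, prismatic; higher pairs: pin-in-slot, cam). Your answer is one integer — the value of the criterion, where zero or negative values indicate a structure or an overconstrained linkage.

link 0 = ground. State L|J1|J2 = 1|0|0
+link1  2|0|0
PS(0,1) f=2→J2  2|0|1
+link2  3|0|1
PS(2,1) f=2→J2  3|0|2
R(0,2) f=1→J1  3|1|2
M = 3(3−1)−2·1−2 = 6−2−2 = 2

M = 2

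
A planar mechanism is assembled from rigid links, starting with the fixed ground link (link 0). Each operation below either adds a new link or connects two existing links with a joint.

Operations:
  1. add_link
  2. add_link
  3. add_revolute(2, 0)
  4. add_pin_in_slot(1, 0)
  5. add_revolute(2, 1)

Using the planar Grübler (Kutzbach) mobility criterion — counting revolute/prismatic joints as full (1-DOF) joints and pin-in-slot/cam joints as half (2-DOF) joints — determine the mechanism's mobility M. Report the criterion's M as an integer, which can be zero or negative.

ground; <1,0,0>
#1 <2,0,0>
#2 <3,0,0>
R:2↔0 J1 <3,1,0>
PS:1↔0 J2 <3,1,1>
R:2↔1 J1 <3,2,1>
3×2 − 2×2 − 1×1 = 1

M = 1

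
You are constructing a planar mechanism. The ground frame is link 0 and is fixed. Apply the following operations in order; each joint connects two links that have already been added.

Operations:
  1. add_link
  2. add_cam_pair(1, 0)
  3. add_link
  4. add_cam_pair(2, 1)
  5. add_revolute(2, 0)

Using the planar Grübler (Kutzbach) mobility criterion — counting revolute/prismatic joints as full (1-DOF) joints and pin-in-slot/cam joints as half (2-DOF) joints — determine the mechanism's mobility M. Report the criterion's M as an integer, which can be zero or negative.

ground; <1,0,0>
#1 <2,0,0>
C:1↔0 J2 <2,0,1>
#2 <3,0,1>
C:2↔1 J2 <3,0,2>
R:2↔0 J1 <3,1,2>
3×2 − 2×1 − 1×2 = 2

M = 2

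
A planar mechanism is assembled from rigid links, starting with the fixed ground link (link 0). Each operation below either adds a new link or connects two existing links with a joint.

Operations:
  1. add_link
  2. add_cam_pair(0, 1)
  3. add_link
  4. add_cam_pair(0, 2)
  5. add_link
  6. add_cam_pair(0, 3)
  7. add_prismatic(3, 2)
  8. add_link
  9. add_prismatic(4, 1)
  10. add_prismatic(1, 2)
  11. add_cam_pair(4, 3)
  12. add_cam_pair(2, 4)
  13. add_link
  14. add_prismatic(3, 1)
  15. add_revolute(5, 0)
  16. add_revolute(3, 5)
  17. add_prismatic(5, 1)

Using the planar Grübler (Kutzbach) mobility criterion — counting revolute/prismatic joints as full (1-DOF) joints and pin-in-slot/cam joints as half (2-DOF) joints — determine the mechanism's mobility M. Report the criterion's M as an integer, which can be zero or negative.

link 0 = ground. State L|J1|J2 = 1|0|0
+link1  2|0|0
C(0,1) f=2→J2  2|0|1
+link2  3|0|1
C(0,2) f=2→J2  3|0|2
+link3  4|0|2
C(0,3) f=2→J2  4|0|3
P(3,2) f=1→J1  4|1|3
+link4  5|1|3
P(4,1) f=1→J1  5|2|3
P(1,2) f=1→J1  5|3|3
C(4,3) f=2→J2  5|3|4
C(2,4) f=2→J2  5|3|5
+link5  6|3|5
P(3,1) f=1→J1  6|4|5
R(5,0) f=1→J1  6|5|5
R(3,5) f=1→J1  6|6|5
P(5,1) f=1→J1  6|7|5
M = 3(6−1)−2·7−5 = 15−14−5 = -4

M = -4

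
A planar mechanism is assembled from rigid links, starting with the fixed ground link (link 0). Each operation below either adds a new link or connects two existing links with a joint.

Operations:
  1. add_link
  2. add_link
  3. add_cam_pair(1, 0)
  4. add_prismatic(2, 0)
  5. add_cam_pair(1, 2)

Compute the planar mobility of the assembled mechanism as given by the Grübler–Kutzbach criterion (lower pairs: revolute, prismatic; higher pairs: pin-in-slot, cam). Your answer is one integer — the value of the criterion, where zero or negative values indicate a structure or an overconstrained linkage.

M = 2

L=1 J1=0 J2=0
add link → L=2 J1=0 J2=0
add link → L=3 J1=0 J2=0
C@1,0 dof=2 J2 → L=3 J1=0 J2=1
P@2,0 dof=1 J1 → L=3 J1=1 J2=1
C@1,2 dof=2 J2 → L=3 J1=1 J2=2
M=3(L−1)−2J1−J2=3·2−2·1−2=2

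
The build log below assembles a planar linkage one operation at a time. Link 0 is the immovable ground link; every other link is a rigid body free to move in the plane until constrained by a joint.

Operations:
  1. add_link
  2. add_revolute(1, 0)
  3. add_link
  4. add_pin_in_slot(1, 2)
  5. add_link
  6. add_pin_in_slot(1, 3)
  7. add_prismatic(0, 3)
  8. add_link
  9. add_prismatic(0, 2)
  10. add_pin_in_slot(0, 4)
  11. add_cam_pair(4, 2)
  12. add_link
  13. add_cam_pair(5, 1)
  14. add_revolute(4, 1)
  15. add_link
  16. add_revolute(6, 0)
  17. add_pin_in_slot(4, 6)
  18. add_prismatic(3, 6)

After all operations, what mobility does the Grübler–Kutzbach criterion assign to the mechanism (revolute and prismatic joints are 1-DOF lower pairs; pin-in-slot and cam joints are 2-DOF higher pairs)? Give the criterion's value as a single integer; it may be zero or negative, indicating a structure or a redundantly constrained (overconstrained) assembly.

M = 0

L=1 J1=0 J2=0
add link → L=2 J1=0 J2=0
R@1,0 dof=1 J1 → L=2 J1=1 J2=0
add link → L=3 J1=1 J2=0
PS@1,2 dof=2 J2 → L=3 J1=1 J2=1
add link → L=4 J1=1 J2=1
PS@1,3 dof=2 J2 → L=4 J1=1 J2=2
P@0,3 dof=1 J1 → L=4 J1=2 J2=2
add link → L=5 J1=2 J2=2
P@0,2 dof=1 J1 → L=5 J1=3 J2=2
PS@0,4 dof=2 J2 → L=5 J1=3 J2=3
C@4,2 dof=2 J2 → L=5 J1=3 J2=4
add link → L=6 J1=3 J2=4
C@5,1 dof=2 J2 → L=6 J1=3 J2=5
R@4,1 dof=1 J1 → L=6 J1=4 J2=5
add link → L=7 J1=4 J2=5
R@6,0 dof=1 J1 → L=7 J1=5 J2=5
PS@4,6 dof=2 J2 → L=7 J1=5 J2=6
P@3,6 dof=1 J1 → L=7 J1=6 J2=6
M=3(L−1)−2J1−J2=3·6−2·6−6=0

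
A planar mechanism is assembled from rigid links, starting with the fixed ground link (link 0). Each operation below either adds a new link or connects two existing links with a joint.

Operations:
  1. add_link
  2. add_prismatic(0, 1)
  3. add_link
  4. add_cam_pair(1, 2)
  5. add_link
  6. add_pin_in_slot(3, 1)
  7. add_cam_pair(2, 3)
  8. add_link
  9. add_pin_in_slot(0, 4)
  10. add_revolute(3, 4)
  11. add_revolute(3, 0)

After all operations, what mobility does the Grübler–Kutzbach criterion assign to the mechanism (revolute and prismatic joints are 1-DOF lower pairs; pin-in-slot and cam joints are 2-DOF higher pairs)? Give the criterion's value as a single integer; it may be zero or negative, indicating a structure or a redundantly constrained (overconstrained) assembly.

M = 2

[1;0;0] (link 0 is ground)
L+ [2;0;0]
P(0,1)∈J1 [2;1;0]
L+ [3;1;0]
C(1,2)∈J2 [3;1;1]
L+ [4;1;1]
PS(3,1)∈J2 [4;1;2]
C(2,3)∈J2 [4;1;3]
L+ [5;1;3]
PS(0,4)∈J2 [5;1;4]
R(3,4)∈J1 [5;2;4]
R(3,0)∈J1 [5;3;4]
mobility = 12 − 6 − 4 = 2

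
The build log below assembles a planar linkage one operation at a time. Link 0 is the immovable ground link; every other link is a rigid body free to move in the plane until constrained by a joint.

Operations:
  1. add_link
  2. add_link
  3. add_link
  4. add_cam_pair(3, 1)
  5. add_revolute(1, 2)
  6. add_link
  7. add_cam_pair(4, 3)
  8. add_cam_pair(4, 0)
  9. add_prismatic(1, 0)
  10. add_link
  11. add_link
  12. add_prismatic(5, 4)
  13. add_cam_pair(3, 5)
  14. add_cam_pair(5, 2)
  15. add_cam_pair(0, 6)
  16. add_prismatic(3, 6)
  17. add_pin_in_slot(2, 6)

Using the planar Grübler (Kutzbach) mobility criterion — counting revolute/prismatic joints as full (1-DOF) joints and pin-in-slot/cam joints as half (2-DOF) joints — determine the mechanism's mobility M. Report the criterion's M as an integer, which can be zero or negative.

link 0 = ground. State L|J1|J2 = 1|0|0
+link1  2|0|0
+link2  3|0|0
+link3  4|0|0
C(3,1) f=2→J2  4|0|1
R(1,2) f=1→J1  4|1|1
+link4  5|1|1
C(4,3) f=2→J2  5|1|2
C(4,0) f=2→J2  5|1|3
P(1,0) f=1→J1  5|2|3
+link5  6|2|3
+link6  7|2|3
P(5,4) f=1→J1  7|3|3
C(3,5) f=2→J2  7|3|4
C(5,2) f=2→J2  7|3|5
C(0,6) f=2→J2  7|3|6
P(3,6) f=1→J1  7|4|6
PS(2,6) f=2→J2  7|4|7
M = 3(7−1)−2·4−7 = 18−8−7 = 3

M = 3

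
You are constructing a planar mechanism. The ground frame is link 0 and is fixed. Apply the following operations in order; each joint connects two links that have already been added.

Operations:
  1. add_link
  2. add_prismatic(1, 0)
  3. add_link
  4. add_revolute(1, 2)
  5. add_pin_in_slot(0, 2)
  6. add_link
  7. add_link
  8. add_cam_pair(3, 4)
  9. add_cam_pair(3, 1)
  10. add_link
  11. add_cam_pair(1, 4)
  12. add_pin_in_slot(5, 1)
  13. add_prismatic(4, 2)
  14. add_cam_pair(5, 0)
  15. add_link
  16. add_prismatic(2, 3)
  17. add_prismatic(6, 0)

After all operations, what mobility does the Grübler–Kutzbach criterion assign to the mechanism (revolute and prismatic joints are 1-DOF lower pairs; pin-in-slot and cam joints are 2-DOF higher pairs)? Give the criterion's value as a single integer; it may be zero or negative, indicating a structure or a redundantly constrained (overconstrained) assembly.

L=1 J1=0 J2=0
add link → L=2 J1=0 J2=0
P@1,0 dof=1 J1 → L=2 J1=1 J2=0
add link → L=3 J1=1 J2=0
R@1,2 dof=1 J1 → L=3 J1=2 J2=0
PS@0,2 dof=2 J2 → L=3 J1=2 J2=1
add link → L=4 J1=2 J2=1
add link → L=5 J1=2 J2=1
C@3,4 dof=2 J2 → L=5 J1=2 J2=2
C@3,1 dof=2 J2 → L=5 J1=2 J2=3
add link → L=6 J1=2 J2=3
C@1,4 dof=2 J2 → L=6 J1=2 J2=4
PS@5,1 dof=2 J2 → L=6 J1=2 J2=5
P@4,2 dof=1 J1 → L=6 J1=3 J2=5
C@5,0 dof=2 J2 → L=6 J1=3 J2=6
add link → L=7 J1=3 J2=6
P@2,3 dof=1 J1 → L=7 J1=4 J2=6
P@6,0 dof=1 J1 → L=7 J1=5 J2=6
M=3(L−1)−2J1−J2=3·6−2·5−6=2

M = 2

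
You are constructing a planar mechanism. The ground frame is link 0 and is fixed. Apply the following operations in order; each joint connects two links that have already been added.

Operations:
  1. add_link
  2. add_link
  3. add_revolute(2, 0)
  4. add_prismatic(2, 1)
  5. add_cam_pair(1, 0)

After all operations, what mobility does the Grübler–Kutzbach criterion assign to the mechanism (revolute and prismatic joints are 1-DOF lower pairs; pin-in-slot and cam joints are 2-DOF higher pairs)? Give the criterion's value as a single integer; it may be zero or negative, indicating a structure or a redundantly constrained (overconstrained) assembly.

M = 1

[1;0;0] (link 0 is ground)
L+ [2;0;0]
L+ [3;0;0]
R(2,0)∈J1 [3;1;0]
P(2,1)∈J1 [3;2;0]
C(1,0)∈J2 [3;2;1]
mobility = 6 − 4 − 1 = 1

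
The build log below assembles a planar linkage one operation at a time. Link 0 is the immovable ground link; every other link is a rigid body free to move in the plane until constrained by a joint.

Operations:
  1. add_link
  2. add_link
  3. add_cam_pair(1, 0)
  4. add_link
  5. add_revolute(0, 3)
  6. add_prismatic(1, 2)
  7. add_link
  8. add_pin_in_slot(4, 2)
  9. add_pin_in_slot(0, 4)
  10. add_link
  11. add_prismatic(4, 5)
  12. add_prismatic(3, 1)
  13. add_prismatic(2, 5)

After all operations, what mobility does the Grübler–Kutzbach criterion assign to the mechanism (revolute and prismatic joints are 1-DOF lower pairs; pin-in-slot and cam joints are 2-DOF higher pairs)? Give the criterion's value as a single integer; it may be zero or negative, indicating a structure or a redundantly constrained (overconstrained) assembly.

M = 2

(L,J1,J2)=(1,0,0); link0 fixed
link1: (2,0,0)
link2: (3,0,0)
C 1-0 [J2]: (3,0,1)
link3: (4,0,1)
R 0-3 [J1]: (4,1,1)
P 1-2 [J1]: (4,2,1)
link4: (5,2,1)
PS 4-2 [J2]: (5,2,2)
PS 0-4 [J2]: (5,2,3)
link5: (6,2,3)
P 4-5 [J1]: (6,3,3)
P 3-1 [J1]: (6,4,3)
P 2-5 [J1]: (6,5,3)
Grübler: 3·5 − 2·5 − 3 = 2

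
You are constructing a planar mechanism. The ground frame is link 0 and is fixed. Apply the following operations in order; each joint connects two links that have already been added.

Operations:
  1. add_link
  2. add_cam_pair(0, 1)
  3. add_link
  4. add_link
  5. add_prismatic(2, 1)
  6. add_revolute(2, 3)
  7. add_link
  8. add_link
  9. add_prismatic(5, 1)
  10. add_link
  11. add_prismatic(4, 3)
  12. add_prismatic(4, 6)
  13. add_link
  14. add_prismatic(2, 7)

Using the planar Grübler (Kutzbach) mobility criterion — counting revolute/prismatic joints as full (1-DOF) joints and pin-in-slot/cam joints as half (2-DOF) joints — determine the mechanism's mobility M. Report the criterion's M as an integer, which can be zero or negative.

M = 8

(L,J1,J2)=(1,0,0); link0 fixed
link1: (2,0,0)
C 0-1 [J2]: (2,0,1)
link2: (3,0,1)
link3: (4,0,1)
P 2-1 [J1]: (4,1,1)
R 2-3 [J1]: (4,2,1)
link4: (5,2,1)
link5: (6,2,1)
P 5-1 [J1]: (6,3,1)
link6: (7,3,1)
P 4-3 [J1]: (7,4,1)
P 4-6 [J1]: (7,5,1)
link7: (8,5,1)
P 2-7 [J1]: (8,6,1)
Grübler: 3·7 − 2·6 − 1 = 8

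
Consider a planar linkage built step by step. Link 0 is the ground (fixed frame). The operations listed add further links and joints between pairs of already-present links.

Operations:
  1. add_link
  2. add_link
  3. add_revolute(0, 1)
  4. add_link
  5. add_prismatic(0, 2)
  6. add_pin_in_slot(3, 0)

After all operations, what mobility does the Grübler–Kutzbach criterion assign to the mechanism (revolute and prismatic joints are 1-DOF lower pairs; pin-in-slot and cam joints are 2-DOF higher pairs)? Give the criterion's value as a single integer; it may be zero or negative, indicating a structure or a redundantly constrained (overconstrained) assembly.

link 0 = ground. State L|J1|J2 = 1|0|0
+link1  2|0|0
+link2  3|0|0
R(0,1) f=1→J1  3|1|0
+link3  4|1|0
P(0,2) f=1→J1  4|2|0
PS(3,0) f=2→J2  4|2|1
M = 3(4−1)−2·2−1 = 9−4−1 = 4

M = 4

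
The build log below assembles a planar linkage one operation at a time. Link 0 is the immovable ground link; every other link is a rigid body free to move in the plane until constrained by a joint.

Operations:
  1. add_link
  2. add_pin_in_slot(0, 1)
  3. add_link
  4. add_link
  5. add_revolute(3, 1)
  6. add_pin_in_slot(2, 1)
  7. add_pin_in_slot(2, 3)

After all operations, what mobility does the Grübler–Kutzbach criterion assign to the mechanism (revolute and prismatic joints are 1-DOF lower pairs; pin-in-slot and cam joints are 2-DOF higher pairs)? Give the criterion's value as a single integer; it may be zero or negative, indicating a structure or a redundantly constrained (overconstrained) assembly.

M = 4

(L,J1,J2)=(1,0,0); link0 fixed
link1: (2,0,0)
PS 0-1 [J2]: (2,0,1)
link2: (3,0,1)
link3: (4,0,1)
R 3-1 [J1]: (4,1,1)
PS 2-1 [J2]: (4,1,2)
PS 2-3 [J2]: (4,1,3)
Grübler: 3·3 − 2·1 − 3 = 4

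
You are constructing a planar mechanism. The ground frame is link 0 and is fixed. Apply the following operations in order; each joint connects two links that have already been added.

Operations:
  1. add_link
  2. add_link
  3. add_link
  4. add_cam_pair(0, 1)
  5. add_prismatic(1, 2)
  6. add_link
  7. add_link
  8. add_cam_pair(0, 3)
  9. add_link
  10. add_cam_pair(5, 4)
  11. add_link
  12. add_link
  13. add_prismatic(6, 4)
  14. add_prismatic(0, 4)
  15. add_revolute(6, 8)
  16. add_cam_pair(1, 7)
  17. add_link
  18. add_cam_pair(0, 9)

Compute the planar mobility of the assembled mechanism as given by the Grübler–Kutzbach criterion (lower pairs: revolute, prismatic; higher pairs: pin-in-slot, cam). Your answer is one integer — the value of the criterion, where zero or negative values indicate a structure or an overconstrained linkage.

M = 14

[1;0;0] (link 0 is ground)
L+ [2;0;0]
L+ [3;0;0]
L+ [4;0;0]
C(0,1)∈J2 [4;0;1]
P(1,2)∈J1 [4;1;1]
L+ [5;1;1]
L+ [6;1;1]
C(0,3)∈J2 [6;1;2]
L+ [7;1;2]
C(5,4)∈J2 [7;1;3]
L+ [8;1;3]
L+ [9;1;3]
P(6,4)∈J1 [9;2;3]
P(0,4)∈J1 [9;3;3]
R(6,8)∈J1 [9;4;3]
C(1,7)∈J2 [9;4;4]
L+ [10;4;4]
C(0,9)∈J2 [10;4;5]
mobility = 27 − 8 − 5 = 14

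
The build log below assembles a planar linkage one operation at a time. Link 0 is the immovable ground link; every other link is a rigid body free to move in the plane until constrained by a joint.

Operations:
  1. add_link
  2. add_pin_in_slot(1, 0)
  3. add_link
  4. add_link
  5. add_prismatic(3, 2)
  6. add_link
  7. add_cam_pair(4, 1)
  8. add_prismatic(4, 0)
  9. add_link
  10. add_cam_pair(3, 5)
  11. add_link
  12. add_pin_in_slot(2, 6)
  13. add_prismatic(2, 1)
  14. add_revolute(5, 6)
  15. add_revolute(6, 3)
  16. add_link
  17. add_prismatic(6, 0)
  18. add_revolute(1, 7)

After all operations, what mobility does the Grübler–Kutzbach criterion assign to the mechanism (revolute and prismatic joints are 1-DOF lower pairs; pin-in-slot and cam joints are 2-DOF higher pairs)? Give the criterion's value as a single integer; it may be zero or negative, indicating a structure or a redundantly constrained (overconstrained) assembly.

M = 3

ground; <1,0,0>
#1 <2,0,0>
PS:1↔0 J2 <2,0,1>
#2 <3,0,1>
#3 <4,0,1>
P:3↔2 J1 <4,1,1>
#4 <5,1,1>
C:4↔1 J2 <5,1,2>
P:4↔0 J1 <5,2,2>
#5 <6,2,2>
C:3↔5 J2 <6,2,3>
#6 <7,2,3>
PS:2↔6 J2 <7,2,4>
P:2↔1 J1 <7,3,4>
R:5↔6 J1 <7,4,4>
R:6↔3 J1 <7,5,4>
#7 <8,5,4>
P:6↔0 J1 <8,6,4>
R:1↔7 J1 <8,7,4>
3×7 − 2×7 − 1×4 = 3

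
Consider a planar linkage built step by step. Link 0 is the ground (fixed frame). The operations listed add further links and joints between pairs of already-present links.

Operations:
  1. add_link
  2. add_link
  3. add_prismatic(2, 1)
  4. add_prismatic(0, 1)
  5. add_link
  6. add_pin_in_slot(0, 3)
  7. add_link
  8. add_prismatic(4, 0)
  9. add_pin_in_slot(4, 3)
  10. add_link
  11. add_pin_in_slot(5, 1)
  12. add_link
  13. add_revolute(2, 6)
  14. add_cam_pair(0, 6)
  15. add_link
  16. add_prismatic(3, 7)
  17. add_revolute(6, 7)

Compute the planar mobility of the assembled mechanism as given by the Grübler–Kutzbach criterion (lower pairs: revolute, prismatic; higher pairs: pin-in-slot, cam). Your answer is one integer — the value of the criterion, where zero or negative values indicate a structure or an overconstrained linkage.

[1;0;0] (link 0 is ground)
L+ [2;0;0]
L+ [3;0;0]
P(2,1)∈J1 [3;1;0]
P(0,1)∈J1 [3;2;0]
L+ [4;2;0]
PS(0,3)∈J2 [4;2;1]
L+ [5;2;1]
P(4,0)∈J1 [5;3;1]
PS(4,3)∈J2 [5;3;2]
L+ [6;3;2]
PS(5,1)∈J2 [6;3;3]
L+ [7;3;3]
R(2,6)∈J1 [7;4;3]
C(0,6)∈J2 [7;4;4]
L+ [8;4;4]
P(3,7)∈J1 [8;5;4]
R(6,7)∈J1 [8;6;4]
mobility = 21 − 12 − 4 = 5

M = 5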